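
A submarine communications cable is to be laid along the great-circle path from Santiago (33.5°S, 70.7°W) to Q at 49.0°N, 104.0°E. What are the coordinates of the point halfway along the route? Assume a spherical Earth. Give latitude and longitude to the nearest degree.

From cos δ = sin φ₁ sin φ₂ + cos φ₁ cos φ₂ cos Δλ, the central angle is δ ≈ 2.862 rad (164.0°).
Interpolate at f = 1/2 with slerp weights a = sin((1−f)δ)/sin δ ≈ 3.594, b = sin(fδ)/sin δ ≈ 3.594.
p = a·p₁ + b·p₂ ≈ (0.420, -0.541, 0.729); φ = arcsin(p_z) ≈ 46.78°, λ = atan2(p_y, p_x) ≈ -52.15°.

≈ 47°N, 52°W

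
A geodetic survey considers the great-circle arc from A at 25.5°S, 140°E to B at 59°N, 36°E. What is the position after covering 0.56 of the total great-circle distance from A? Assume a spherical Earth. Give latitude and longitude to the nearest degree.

From cos δ = sin φ₁ sin φ₂ + cos φ₁ cos φ₂ cos Δλ, the central angle is δ ≈ 2.073 rad (118.8°).
Interpolate at f = 0.56 with slerp weights a = sin((1−f)δ)/sin δ ≈ 0.902, b = sin(fδ)/sin δ ≈ 1.046.
p = a·p₁ + b·p₂ ≈ (-0.188, 0.840, 0.509); φ = arcsin(p_z) ≈ 30.57°, λ = atan2(p_y, p_x) ≈ 102.60°.

≈ 31°N, 103°E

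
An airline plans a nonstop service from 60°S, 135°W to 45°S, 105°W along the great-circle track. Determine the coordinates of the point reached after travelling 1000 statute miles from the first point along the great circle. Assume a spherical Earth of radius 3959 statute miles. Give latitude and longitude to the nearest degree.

≈ 52°S, 114°W

The haversine formula gives a central angle δ ≈ 0.406 rad (23.3°) between the endpoints. The total great-circle distance is δ·R ≈ 0.406 × 3959 ≈ 1609 mi, so the target fraction is f = 1000/1609 ≈ 0.622.
Interpolate at f ≈ 0.622 with slerp weights a = sin((1−f)δ)/sin δ ≈ 0.388, b = sin(fδ)/sin δ ≈ 0.632.
p = a·p₁ + b·p₂ ≈ (-0.253, -0.569, -0.783); φ = arcsin(p_z) ≈ -51.51°, λ = atan2(p_y, p_x) ≈ -113.95°.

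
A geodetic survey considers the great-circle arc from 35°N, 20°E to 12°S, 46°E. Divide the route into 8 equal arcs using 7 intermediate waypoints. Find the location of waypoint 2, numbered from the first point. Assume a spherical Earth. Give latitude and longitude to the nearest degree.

≈ 24°N, 28°E

The haversine formula gives a central angle δ ≈ 0.926 rad (53.1°) between the endpoints.
Interpolate at f = 2/8 with slerp weights a = sin((1−f)δ)/sin δ ≈ 0.801, b = sin(fδ)/sin δ ≈ 0.287.
p = a·p₁ + b·p₂ ≈ (0.811, 0.426, 0.400); φ = arcsin(p_z) ≈ 23.56°, λ = atan2(p_y, p_x) ≈ 27.72°.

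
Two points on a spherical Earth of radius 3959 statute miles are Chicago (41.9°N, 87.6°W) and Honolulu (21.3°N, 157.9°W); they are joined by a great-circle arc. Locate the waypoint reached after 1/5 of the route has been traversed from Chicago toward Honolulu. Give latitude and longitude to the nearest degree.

Write both endpoints as unit vectors p₁, p₂ with components (cos φ cos λ, cos φ sin λ, sin φ).
The central angle between the endpoints is δ = arccos(p₁·p₂) ≈ 1.074 rad (61.6°).
Interpolate at f = 1/5 with slerp weights a = sin((1−f)δ)/sin δ ≈ 0.861, b = sin(fδ)/sin δ ≈ 0.242.
p = a·p₁ + b·p₂ ≈ (-0.182, -0.726, 0.663); φ = arcsin(p_z) ≈ 41.56°, λ = atan2(p_y, p_x) ≈ -104.11°.

≈ 42°N, 104°W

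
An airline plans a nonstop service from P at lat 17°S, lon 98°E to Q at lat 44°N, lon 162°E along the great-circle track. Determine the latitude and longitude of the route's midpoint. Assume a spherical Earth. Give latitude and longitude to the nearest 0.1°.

≈ lat 15.7°N, lon 125.0°E

Write both endpoints as unit vectors p₁, p₂ with components (cos φ cos λ, cos φ sin λ, sin φ).
The central angle between the endpoints is δ = arccos(p₁·p₂) ≈ 1.472 rad (84.3°).
Interpolate at f = 1/2 with slerp weights a = sin((1−f)δ)/sin δ ≈ 0.675, b = sin(fδ)/sin δ ≈ 0.675.
p = a·p₁ + b·p₂ ≈ (-0.551, 0.789, 0.271); φ = arcsin(p_z) ≈ 15.75°, λ = atan2(p_y, p_x) ≈ 124.95°.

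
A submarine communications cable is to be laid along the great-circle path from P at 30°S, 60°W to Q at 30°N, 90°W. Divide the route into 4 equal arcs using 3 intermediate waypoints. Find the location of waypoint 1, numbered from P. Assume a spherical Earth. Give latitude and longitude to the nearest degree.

Convert each endpoint to a unit vector on the sphere (x = cos φ cos λ, y = cos φ sin λ, z = sin φ).
The central angle between the endpoints is δ = arccos(p₁·p₂) ≈ 1.160 rad (66.5°).
Interpolate at f = 1/4 with slerp weights a = sin((1−f)δ)/sin δ ≈ 0.834, b = sin(fδ)/sin δ ≈ 0.312.
p = a·p₁ + b·p₂ ≈ (0.361, -0.895, -0.261); φ = arcsin(p_z) ≈ -15.12°, λ = atan2(p_y, p_x) ≈ -68.04°.

≈ 15°S, 68°W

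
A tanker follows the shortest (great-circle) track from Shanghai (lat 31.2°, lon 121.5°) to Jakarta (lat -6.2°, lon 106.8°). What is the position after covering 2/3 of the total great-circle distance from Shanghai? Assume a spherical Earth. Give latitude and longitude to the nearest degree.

Write both endpoints as unit vectors p₁, p₂ with components (cos φ cos λ, cos φ sin λ, sin φ).
The central angle between the endpoints is δ = arccos(p₁·p₂) ≈ 0.697 rad (40.0°).
Interpolate at f = 2/3 with slerp weights a = sin((1−f)δ)/sin δ ≈ 0.359, b = sin(fδ)/sin δ ≈ 0.698.
p = a·p₁ + b·p₂ ≈ (-0.361, 0.926, 0.110); φ = arcsin(p_z) ≈ 6.34°, λ = atan2(p_y, p_x) ≈ 111.29°.

≈ lat 6°, lon 111°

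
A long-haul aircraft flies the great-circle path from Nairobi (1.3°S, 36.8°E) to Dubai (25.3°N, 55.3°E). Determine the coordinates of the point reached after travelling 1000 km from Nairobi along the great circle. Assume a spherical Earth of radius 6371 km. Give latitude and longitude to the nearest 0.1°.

The haversine formula gives a central angle δ ≈ 0.560 rad (32.1°) between the endpoints. The total great-circle distance is δ·R ≈ 0.560 × 6371 ≈ 3565 km, so the target fraction is f = 1000/3565 ≈ 0.280.
Interpolate at f ≈ 0.280 with slerp weights a = sin((1−f)δ)/sin δ ≈ 0.738, b = sin(fδ)/sin δ ≈ 0.294.
p = a·p₁ + b·p₂ ≈ (0.742, 0.661, 0.109); φ = arcsin(p_z) ≈ 6.26°, λ = atan2(p_y, p_x) ≈ 41.67°.

≈ 6.3°N, 41.7°E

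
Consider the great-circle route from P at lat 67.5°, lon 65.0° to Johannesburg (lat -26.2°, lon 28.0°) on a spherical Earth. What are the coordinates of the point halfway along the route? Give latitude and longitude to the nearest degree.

Write both endpoints as unit vectors p₁, p₂ with components (cos φ cos λ, cos φ sin λ, sin φ).
The central angle between the endpoints is δ = arccos(p₁·p₂) ≈ 1.705 rad (97.7°).
Interpolate at f = 1/2 with slerp weights a = sin((1−f)δ)/sin δ ≈ 0.760, b = sin(fδ)/sin δ ≈ 0.760.
p = a·p₁ + b·p₂ ≈ (0.725, 0.584, 0.366); φ = arcsin(p_z) ≈ 21.50°, λ = atan2(p_y, p_x) ≈ 38.84°.

≈ lat 21°, lon 39°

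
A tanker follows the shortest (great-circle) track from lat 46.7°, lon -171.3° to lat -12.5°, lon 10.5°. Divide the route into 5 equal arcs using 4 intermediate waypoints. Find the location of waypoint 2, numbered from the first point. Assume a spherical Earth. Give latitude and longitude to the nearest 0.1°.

The haversine formula gives a central angle δ ≈ 2.544 rad (145.8°) between the endpoints.
Interpolate at f = 2/5 with slerp weights a = sin((1−f)δ)/sin δ ≈ 1.776, b = sin(fδ)/sin δ ≈ 1.512.
p = a·p₁ + b·p₂ ≈ (0.248, 0.085, 0.965); φ = arcsin(p_z) ≈ 74.80°, λ = atan2(p_y, p_x) ≈ 18.89°.

≈ lat 74.8°, lon 18.9°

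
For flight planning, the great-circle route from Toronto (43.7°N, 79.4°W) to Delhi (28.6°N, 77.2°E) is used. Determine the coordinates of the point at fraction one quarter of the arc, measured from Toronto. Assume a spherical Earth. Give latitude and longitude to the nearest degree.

The haversine formula gives a central angle δ ≈ 1.825 rad (104.6°) between the endpoints.
Interpolate at f = 1/4 with slerp weights a = sin((1−f)δ)/sin δ ≈ 1.012, b = sin(fδ)/sin δ ≈ 0.455.
p = a·p₁ + b·p₂ ≈ (0.223, -0.330, 0.917); φ = arcsin(p_z) ≈ 66.55°, λ = atan2(p_y, p_x) ≈ -55.89°.

≈ 67°N, 56°W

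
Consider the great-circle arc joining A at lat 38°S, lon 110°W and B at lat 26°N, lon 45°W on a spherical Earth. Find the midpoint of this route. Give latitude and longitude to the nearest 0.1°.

Write both endpoints as unit vectors p₁, p₂ with components (cos φ cos λ, cos φ sin λ, sin φ).
The central angle between the endpoints is δ = arccos(p₁·p₂) ≈ 1.541 rad (88.3°).
Interpolate at f = 1/2 with slerp weights a = sin((1−f)δ)/sin δ ≈ 0.697, b = sin(fδ)/sin δ ≈ 0.697.
p = a·p₁ + b·p₂ ≈ (0.255, -0.959, -0.124); φ = arcsin(p_z) ≈ -7.10°, λ = atan2(p_y, p_x) ≈ -75.10°.

≈ lat 7.1°S, lon 75.1°W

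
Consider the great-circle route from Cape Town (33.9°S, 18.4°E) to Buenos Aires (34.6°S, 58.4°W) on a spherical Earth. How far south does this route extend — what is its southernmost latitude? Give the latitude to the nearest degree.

The great circle lies in the plane with unit normal n̂ = (p₁ × p₂)/|p₁ × p₂|.
Here n̂_z ≈ -0.755; the vertex latitude is φ_max = arccos|n̂_z| ≈ 41.0°.
Check via Clairaut: cos φ_max = |cos φ₁| · sin C = cos(33.9°)·sin(114.6°) ≈ 0.755, again giving ≈ 41.0°.

≈ 41°S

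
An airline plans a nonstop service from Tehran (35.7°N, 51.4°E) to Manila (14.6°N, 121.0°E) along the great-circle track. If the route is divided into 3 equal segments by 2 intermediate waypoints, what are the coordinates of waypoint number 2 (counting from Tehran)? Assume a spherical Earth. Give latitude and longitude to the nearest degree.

≈ 25°N, 101°E

Write both endpoints as unit vectors p₁, p₂ with components (cos φ cos λ, cos φ sin λ, sin φ).
The central angle between the endpoints is δ = arccos(p₁·p₂) ≈ 1.136 rad (65.1°).
Interpolate at f = 2/3 with slerp weights a = sin((1−f)δ)/sin δ ≈ 0.408, b = sin(fδ)/sin δ ≈ 0.758.
p = a·p₁ + b·p₂ ≈ (-0.171, 0.887, 0.429); φ = arcsin(p_z) ≈ 25.39°, λ = atan2(p_y, p_x) ≈ 100.91°.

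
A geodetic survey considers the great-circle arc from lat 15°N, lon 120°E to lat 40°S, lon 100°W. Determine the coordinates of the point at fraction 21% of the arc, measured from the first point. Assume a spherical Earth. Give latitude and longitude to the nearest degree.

≈ lat 5°S, lon 141°E

Convert each endpoint to a unit vector on the sphere (x = cos φ cos λ, y = cos φ sin λ, z = sin φ).
The central angle between the endpoints is δ = arccos(p₁·p₂) ≈ 2.394 rad (137.2°).
Interpolate at f = 0.21 with slerp weights a = sin((1−f)δ)/sin δ ≈ 1.396, b = sin(fδ)/sin δ ≈ 0.708.
p = a·p₁ + b·p₂ ≈ (-0.768, 0.633, -0.094); φ = arcsin(p_z) ≈ -5.40°, λ = atan2(p_y, p_x) ≈ 140.51°.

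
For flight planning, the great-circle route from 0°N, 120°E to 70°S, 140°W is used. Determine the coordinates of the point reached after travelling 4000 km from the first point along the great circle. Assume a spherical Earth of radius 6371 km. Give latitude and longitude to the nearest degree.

Convert each endpoint to a unit vector on the sphere (x = cos φ cos λ, y = cos φ sin λ, z = sin φ).
The central angle between the endpoints is δ = arccos(p₁·p₂) ≈ 1.630 rad (93.4°). The total great-circle distance is δ·R ≈ 1.630 × 6371 ≈ 10386 km, so the target fraction is f = 4000/10386 ≈ 0.385.
Interpolate at f ≈ 0.385 with slerp weights a = sin((1−f)δ)/sin δ ≈ 0.844, b = sin(fδ)/sin δ ≈ 0.588.
p = a·p₁ + b·p₂ ≈ (-0.576, 0.602, -0.553); φ = arcsin(p_z) ≈ -33.57°, λ = atan2(p_y, p_x) ≈ 133.76°.

≈ 34°S, 134°E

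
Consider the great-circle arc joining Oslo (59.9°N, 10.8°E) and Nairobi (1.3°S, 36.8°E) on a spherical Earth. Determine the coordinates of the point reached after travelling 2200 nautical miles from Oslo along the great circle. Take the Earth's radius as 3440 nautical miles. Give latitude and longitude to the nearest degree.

Write both endpoints as unit vectors p₁, p₂ with components (cos φ cos λ, cos φ sin λ, sin φ).
The central angle between the endpoints is δ = arccos(p₁·p₂) ≈ 1.125 rad (64.5°). The total great-circle distance is δ·R ≈ 1.125 × 3440 ≈ 3871 nmi, so the target fraction is f = 2200/3871 ≈ 0.568.
Interpolate at f ≈ 0.568 with slerp weights a = sin((1−f)δ)/sin δ ≈ 0.517, b = sin(fδ)/sin δ ≈ 0.661.
p = a·p₁ + b·p₂ ≈ (0.784, 0.445, 0.433); φ = arcsin(p_z) ≈ 25.63°, λ = atan2(p_y, p_x) ≈ 29.55°.

≈ (26°N, 30°E)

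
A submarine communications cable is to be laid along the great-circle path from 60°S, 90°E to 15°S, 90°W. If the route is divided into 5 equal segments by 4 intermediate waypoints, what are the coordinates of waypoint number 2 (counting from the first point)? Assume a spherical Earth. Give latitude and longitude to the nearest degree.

≈ 78°S, 90°W

The haversine formula gives a central angle δ ≈ 1.833 rad (105.0°) between the endpoints.
Interpolate at f = 2/5 with slerp weights a = sin((1−f)δ)/sin δ ≈ 0.922, b = sin(fδ)/sin δ ≈ 0.693.
p = a·p₁ + b·p₂ ≈ (0.000, -0.208, -0.978); φ = arcsin(p_z) ≈ -78.00°, λ = atan2(p_y, p_x) ≈ -90.00°.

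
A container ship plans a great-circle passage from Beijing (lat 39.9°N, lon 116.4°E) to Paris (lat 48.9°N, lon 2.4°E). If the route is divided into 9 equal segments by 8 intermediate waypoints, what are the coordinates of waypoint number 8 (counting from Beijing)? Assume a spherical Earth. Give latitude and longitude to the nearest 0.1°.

Convert each endpoint to a unit vector on the sphere (x = cos φ cos λ, y = cos φ sin λ, z = sin φ).
The central angle between the endpoints is δ = arccos(p₁·p₂) ≈ 1.289 rad (73.8°).
Interpolate at f = 8/9 with slerp weights a = sin((1−f)δ)/sin δ ≈ 0.149, b = sin(fδ)/sin δ ≈ 0.948.
p = a·p₁ + b·p₂ ≈ (0.572, 0.128, 0.810); φ = arcsin(p_z) ≈ 54.10°, λ = atan2(p_y, p_x) ≈ 12.63°.

≈ lat 54.1°N, lon 12.6°E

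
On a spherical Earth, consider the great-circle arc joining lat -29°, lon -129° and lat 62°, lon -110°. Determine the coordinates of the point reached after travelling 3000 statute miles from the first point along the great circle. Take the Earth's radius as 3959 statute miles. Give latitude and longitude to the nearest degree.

Write both endpoints as unit vectors p₁, p₂ with components (cos φ cos λ, cos φ sin λ, sin φ).
The central angle between the endpoints is δ = arccos(p₁·p₂) ≈ 1.611 rad (92.3°). The total great-circle distance is δ·R ≈ 1.611 × 3959 ≈ 6376 mi, so the target fraction is f = 3000/6376 ≈ 0.470.
Interpolate at f ≈ 0.470 with slerp weights a = sin((1−f)δ)/sin δ ≈ 0.754, b = sin(fδ)/sin δ ≈ 0.688.
p = a·p₁ + b·p₂ ≈ (-0.525, -0.816, 0.242); φ = arcsin(p_z) ≈ 14.00°, λ = atan2(p_y, p_x) ≈ -122.78°.

≈ lat 14°, lon -123°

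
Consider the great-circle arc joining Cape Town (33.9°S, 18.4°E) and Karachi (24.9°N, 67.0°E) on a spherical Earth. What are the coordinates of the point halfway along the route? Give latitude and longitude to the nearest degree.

Convert each endpoint to a unit vector on the sphere (x = cos φ cos λ, y = cos φ sin λ, z = sin φ).
The central angle between the endpoints is δ = arccos(p₁·p₂) ≈ 1.305 rad (74.7°).
Interpolate at f = 1/2 with slerp weights a = sin((1−f)δ)/sin δ ≈ 0.629, b = sin(fδ)/sin δ ≈ 0.629.
p = a·p₁ + b·p₂ ≈ (0.719, 0.690, -0.086); φ = arcsin(p_z) ≈ -4.93°, λ = atan2(p_y, p_x) ≈ 43.85°.

≈ 5°S, 44°E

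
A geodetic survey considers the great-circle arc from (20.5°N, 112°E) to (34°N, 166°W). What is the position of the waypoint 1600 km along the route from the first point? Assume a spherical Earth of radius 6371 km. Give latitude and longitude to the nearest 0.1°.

Convert each endpoint to a unit vector on the sphere (x = cos φ cos λ, y = cos φ sin λ, z = sin φ).
The central angle between the endpoints is δ = arccos(p₁·p₂) ≈ 1.262 rad (72.3°). The total great-circle distance is δ·R ≈ 1.262 × 6371 ≈ 8040 km, so the target fraction is f = 1600/8040 ≈ 0.199.
Interpolate at f ≈ 0.199 with slerp weights a = sin((1−f)δ)/sin δ ≈ 0.889, b = sin(fδ)/sin δ ≈ 0.261.
p = a·p₁ + b·p₂ ≈ (-0.522, 0.720, 0.457); φ = arcsin(p_z) ≈ 27.21°, λ = atan2(p_y, p_x) ≈ 125.93°.

≈ (27.2°N, 125.9°E)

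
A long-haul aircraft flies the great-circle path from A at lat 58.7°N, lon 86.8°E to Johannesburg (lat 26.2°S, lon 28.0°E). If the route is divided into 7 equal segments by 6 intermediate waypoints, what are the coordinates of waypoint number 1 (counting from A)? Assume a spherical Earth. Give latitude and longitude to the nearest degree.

≈ lat 49°N, lon 70°E

Write both endpoints as unit vectors p₁, p₂ with components (cos φ cos λ, cos φ sin λ, sin φ).
The central angle between the endpoints is δ = arccos(p₁·p₂) ≈ 1.707 rad (97.8°).
Interpolate at f = 1/7 with slerp weights a = sin((1−f)δ)/sin δ ≈ 1.004, b = sin(fδ)/sin δ ≈ 0.244.
p = a·p₁ + b·p₂ ≈ (0.222, 0.623, 0.750); φ = arcsin(p_z) ≈ 48.58°, λ = atan2(p_y, p_x) ≈ 70.38°.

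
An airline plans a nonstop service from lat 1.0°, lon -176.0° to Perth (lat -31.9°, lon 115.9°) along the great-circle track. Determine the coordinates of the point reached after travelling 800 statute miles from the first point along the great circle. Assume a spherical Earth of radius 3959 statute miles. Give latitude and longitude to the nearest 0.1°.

Convert each endpoint to a unit vector on the sphere (x = cos φ cos λ, y = cos φ sin λ, z = sin φ).
The central angle between the endpoints is δ = arccos(p₁·p₂) ≈ 1.258 rad (72.1°). The total great-circle distance is δ·R ≈ 1.258 × 3959 ≈ 4982 mi, so the target fraction is f = 800/4982 ≈ 0.161.
Interpolate at f ≈ 0.161 with slerp weights a = sin((1−f)δ)/sin δ ≈ 0.915, b = sin(fδ)/sin δ ≈ 0.211.
p = a·p₁ + b·p₂ ≈ (-0.991, 0.097, -0.095); φ = arcsin(p_z) ≈ -5.48°, λ = atan2(p_y, p_x) ≈ 174.39°.

≈ lat -5.5°, lon 174.4°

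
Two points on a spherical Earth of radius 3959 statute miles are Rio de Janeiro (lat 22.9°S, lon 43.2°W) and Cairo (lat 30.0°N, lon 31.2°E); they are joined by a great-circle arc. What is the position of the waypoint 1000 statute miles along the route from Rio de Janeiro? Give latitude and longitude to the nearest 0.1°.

From cos δ = sin φ₁ sin φ₂ + cos φ₁ cos φ₂ cos Δλ, the central angle is δ ≈ 1.551 rad (88.9°). The total great-circle distance is δ·R ≈ 1.551 × 3959 ≈ 6140 mi, so the target fraction is f = 1000/6140 ≈ 0.163.
Interpolate at f ≈ 0.163 with slerp weights a = sin((1−f)δ)/sin δ ≈ 0.963, b = sin(fδ)/sin δ ≈ 0.250.
p = a·p₁ + b·p₂ ≈ (0.832, -0.495, -0.250); φ = arcsin(p_z) ≈ -14.47°, λ = atan2(p_y, p_x) ≈ -30.77°.

≈ lat 14.5°S, lon 30.8°W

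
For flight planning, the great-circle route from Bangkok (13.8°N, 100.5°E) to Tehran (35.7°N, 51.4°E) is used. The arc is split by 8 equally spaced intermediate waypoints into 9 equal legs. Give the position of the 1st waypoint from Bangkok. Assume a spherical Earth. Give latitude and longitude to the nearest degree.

≈ 17°N, 96°E

Convert each endpoint to a unit vector on the sphere (x = cos φ cos λ, y = cos φ sin λ, z = sin φ).
The central angle between the endpoints is δ = arccos(p₁·p₂) ≈ 0.856 rad (49.0°).
Interpolate at f = 1/9 with slerp weights a = sin((1−f)δ)/sin δ ≈ 0.913, b = sin(fδ)/sin δ ≈ 0.126.
p = a·p₁ + b·p₂ ≈ (-0.098, 0.952, 0.291); φ = arcsin(p_z) ≈ 16.93°, λ = atan2(p_y, p_x) ≈ 95.87°.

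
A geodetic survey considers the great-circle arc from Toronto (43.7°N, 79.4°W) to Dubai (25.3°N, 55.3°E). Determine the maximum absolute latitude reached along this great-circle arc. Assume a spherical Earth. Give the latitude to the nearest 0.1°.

The great circle lies in the plane with unit normal n̂ = (p₁ × p₂)/|p₁ × p₂|.
Here n̂_z ≈ +0.471; the vertex latitude is φ_max = arccos|n̂_z| ≈ 61.9°.
Check via Clairaut: cos φ_max = |cos φ₁| · sin C = cos(43.7°)·sin(40.7°) ≈ 0.471, again giving ≈ 61.9°.

≈ 61.9°N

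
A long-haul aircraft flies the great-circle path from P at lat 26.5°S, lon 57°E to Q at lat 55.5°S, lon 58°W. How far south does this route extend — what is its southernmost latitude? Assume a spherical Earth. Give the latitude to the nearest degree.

≈ 62°S

The great circle lies in the plane with unit normal n̂ = (p₁ × p₂)/|p₁ × p₂|.
Here n̂_z ≈ -0.465; the vertex latitude is φ_max = arccos|n̂_z| ≈ 62.3°.
Check via Clairaut: cos φ_max = |cos φ₁| · sin C = cos(26.5°)·sin(148.7°) ≈ 0.465, again giving ≈ 62.3°.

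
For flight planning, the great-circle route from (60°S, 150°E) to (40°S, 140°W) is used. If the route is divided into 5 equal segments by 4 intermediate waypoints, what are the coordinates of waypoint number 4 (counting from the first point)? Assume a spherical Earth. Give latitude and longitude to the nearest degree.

≈ (47°S, 149°W)

From cos δ = sin φ₁ sin φ₂ + cos φ₁ cos φ₂ cos Δλ, the central angle is δ ≈ 0.813 rad (46.6°).
Interpolate at f = 4/5 with slerp weights a = sin((1−f)δ)/sin δ ≈ 0.223, b = sin(fδ)/sin δ ≈ 0.834.
p = a·p₁ + b·p₂ ≈ (-0.586, -0.355, -0.729); φ = arcsin(p_z) ≈ -46.79°, λ = atan2(p_y, p_x) ≈ -148.80°.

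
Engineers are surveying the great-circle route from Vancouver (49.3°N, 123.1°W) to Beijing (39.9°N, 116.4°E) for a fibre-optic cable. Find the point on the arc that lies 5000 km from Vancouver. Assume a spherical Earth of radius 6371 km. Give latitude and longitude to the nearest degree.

≈ 61°N, 155°E

Write both endpoints as unit vectors p₁, p₂ with components (cos φ cos λ, cos φ sin λ, sin φ).
The central angle between the endpoints is δ = arccos(p₁·p₂) ≈ 1.336 rad (76.6°). The total great-circle distance is δ·R ≈ 1.336 × 6371 ≈ 8513 km, so the target fraction is f = 5000/8513 ≈ 0.587.
Interpolate at f ≈ 0.587 with slerp weights a = sin((1−f)δ)/sin δ ≈ 0.539, b = sin(fδ)/sin δ ≈ 0.727.
p = a·p₁ + b·p₂ ≈ (-0.440, 0.205, 0.874); φ = arcsin(p_z) ≈ 60.98°, λ = atan2(p_y, p_x) ≈ 155.00°.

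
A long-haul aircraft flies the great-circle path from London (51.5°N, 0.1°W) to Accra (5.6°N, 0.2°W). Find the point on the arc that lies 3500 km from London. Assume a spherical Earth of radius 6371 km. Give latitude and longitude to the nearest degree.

From cos δ = sin φ₁ sin φ₂ + cos φ₁ cos φ₂ cos Δλ, the central angle is δ ≈ 0.801 rad (45.9°). The total great-circle distance is δ·R ≈ 0.801 × 6371 ≈ 5104 km, so the target fraction is f = 3500/5104 ≈ 0.686.
Interpolate at f ≈ 0.686 with slerp weights a = sin((1−f)δ)/sin δ ≈ 0.347, b = sin(fδ)/sin δ ≈ 0.727.
p = a·p₁ + b·p₂ ≈ (0.940, -0.003, 0.342); φ = arcsin(p_z) ≈ 20.02°, λ = atan2(p_y, p_x) ≈ -0.18°.

≈ (20°N, 0°E)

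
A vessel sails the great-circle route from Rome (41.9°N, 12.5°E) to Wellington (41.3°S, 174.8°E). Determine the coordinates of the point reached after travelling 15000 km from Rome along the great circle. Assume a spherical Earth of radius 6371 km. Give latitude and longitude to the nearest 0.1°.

Convert each endpoint to a unit vector on the sphere (x = cos φ cos λ, y = cos φ sin λ, z = sin φ).
The central angle between the endpoints is δ = arccos(p₁·p₂) ≈ 2.911 rad (166.8°). The total great-circle distance is δ·R ≈ 2.911 × 6371 ≈ 18544 km, so the target fraction is f = 15000/18544 ≈ 0.809.
Interpolate at f ≈ 0.809 with slerp weights a = sin((1−f)δ)/sin δ ≈ 2.308, b = sin(fδ)/sin δ ≈ 3.096.
p = a·p₁ + b·p₂ ≈ (-0.639, 0.583, -0.502); φ = arcsin(p_z) ≈ -30.13°, λ = atan2(p_y, p_x) ≈ 137.65°.

≈ 30.1°S, 137.6°E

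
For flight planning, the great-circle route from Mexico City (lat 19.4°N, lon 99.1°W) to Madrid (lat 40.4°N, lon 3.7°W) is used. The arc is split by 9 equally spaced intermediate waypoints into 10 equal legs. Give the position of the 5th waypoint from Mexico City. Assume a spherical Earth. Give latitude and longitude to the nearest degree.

≈ lat 40°N, lon 58°W

Convert each endpoint to a unit vector on the sphere (x = cos φ cos λ, y = cos φ sin λ, z = sin φ).
The central angle between the endpoints is δ = arccos(p₁·p₂) ≈ 1.423 rad (81.5°).
Interpolate at f = 5/10 with slerp weights a = sin((1−f)δ)/sin δ ≈ 0.660, b = sin(fδ)/sin δ ≈ 0.660.
p = a·p₁ + b·p₂ ≈ (0.403, -0.647, 0.647); φ = arcsin(p_z) ≈ 40.32°, λ = atan2(p_y, p_x) ≈ -58.08°.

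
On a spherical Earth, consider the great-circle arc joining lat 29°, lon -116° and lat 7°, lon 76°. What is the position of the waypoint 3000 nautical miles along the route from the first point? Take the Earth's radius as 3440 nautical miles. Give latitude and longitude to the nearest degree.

≈ lat 70°, lon -166°

Write both endpoints as unit vectors p₁, p₂ with components (cos φ cos λ, cos φ sin λ, sin φ).
The central angle between the endpoints is δ = arccos(p₁·p₂) ≈ 2.482 rad (142.2°). The total great-circle distance is δ·R ≈ 2.482 × 3440 ≈ 8537 nmi, so the target fraction is f = 3000/8537 ≈ 0.351.
Interpolate at f ≈ 0.351 with slerp weights a = sin((1−f)δ)/sin δ ≈ 1.630, b = sin(fδ)/sin δ ≈ 1.249.
p = a·p₁ + b·p₂ ≈ (-0.325, -0.078, 0.942); φ = arcsin(p_z) ≈ 70.46°, λ = atan2(p_y, p_x) ≈ -166.42°.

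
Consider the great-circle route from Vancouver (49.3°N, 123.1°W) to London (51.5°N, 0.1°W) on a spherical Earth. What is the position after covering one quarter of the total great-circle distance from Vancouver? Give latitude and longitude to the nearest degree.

The haversine formula gives a central angle δ ≈ 1.189 rad (68.1°) between the endpoints.
Interpolate at f = 1/4 with slerp weights a = sin((1−f)δ)/sin δ ≈ 0.839, b = sin(fδ)/sin δ ≈ 0.316.
p = a·p₁ + b·p₂ ≈ (-0.102, -0.458, 0.883); φ = arcsin(p_z) ≈ 61.99°, λ = atan2(p_y, p_x) ≈ -102.56°.

≈ (62°N, 103°W)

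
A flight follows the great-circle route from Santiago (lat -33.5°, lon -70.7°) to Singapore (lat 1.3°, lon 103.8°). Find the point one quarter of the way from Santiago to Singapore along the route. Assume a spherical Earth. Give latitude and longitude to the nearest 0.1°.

Convert each endpoint to a unit vector on the sphere (x = cos φ cos λ, y = cos φ sin λ, z = sin φ).
The central angle between the endpoints is δ = arccos(p₁·p₂) ≈ 2.572 rad (147.4°).
Interpolate at f = 1/4 with slerp weights a = sin((1−f)δ)/sin δ ≈ 1.738, b = sin(fδ)/sin δ ≈ 1.113.
p = a·p₁ + b·p₂ ≈ (0.214, -0.287, -0.934); φ = arcsin(p_z) ≈ -69.03°, λ = atan2(p_y, p_x) ≈ -53.36°.

≈ lat -69.0°, lon -53.4°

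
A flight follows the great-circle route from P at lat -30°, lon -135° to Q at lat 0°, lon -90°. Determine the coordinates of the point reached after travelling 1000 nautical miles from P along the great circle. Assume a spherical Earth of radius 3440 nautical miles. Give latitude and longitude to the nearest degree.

Write both endpoints as unit vectors p₁, p₂ with components (cos φ cos λ, cos φ sin λ, sin φ).
The central angle between the endpoints is δ = arccos(p₁·p₂) ≈ 0.912 rad (52.2°). The total great-circle distance is δ·R ≈ 0.912 × 3440 ≈ 3136 nmi, so the target fraction is f = 1000/3136 ≈ 0.319.
Interpolate at f ≈ 0.319 with slerp weights a = sin((1−f)δ)/sin δ ≈ 0.736, b = sin(fδ)/sin δ ≈ 0.363.
p = a·p₁ + b·p₂ ≈ (-0.451, -0.813, -0.368); φ = arcsin(p_z) ≈ -21.59°, λ = atan2(p_y, p_x) ≈ -119.00°.

≈ lat -22°, lon -119°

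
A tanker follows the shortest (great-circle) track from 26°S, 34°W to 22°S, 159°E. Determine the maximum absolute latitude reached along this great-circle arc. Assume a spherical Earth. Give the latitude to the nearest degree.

The great circle lies in the plane with unit normal n̂ = (p₁ × p₂)/|p₁ × p₂|.
Here n̂_z ≈ -0.246; the vertex latitude is φ_max = arccos|n̂_z| ≈ 75.8°.

≈ 76°S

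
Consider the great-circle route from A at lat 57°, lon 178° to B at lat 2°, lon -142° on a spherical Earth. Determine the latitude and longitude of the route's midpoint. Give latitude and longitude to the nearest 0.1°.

≈ lat 30.9°, lon -155.9°

From cos δ = sin φ₁ sin φ₂ + cos φ₁ cos φ₂ cos Δλ, the central angle is δ ≈ 1.108 rad (63.5°).
Interpolate at f = 1/2 with slerp weights a = sin((1−f)δ)/sin δ ≈ 0.588, b = sin(fδ)/sin δ ≈ 0.588.
p = a·p₁ + b·p₂ ≈ (-0.783, -0.351, 0.514); φ = arcsin(p_z) ≈ 30.91°, λ = atan2(p_y, p_x) ≈ -155.88°.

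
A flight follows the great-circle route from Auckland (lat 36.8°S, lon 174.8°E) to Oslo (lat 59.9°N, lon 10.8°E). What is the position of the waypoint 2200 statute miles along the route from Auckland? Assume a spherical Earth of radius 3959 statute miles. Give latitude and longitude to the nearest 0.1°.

From cos δ = sin φ₁ sin φ₂ + cos φ₁ cos φ₂ cos Δλ, the central angle is δ ≈ 2.700 rad (154.7°). The total great-circle distance is δ·R ≈ 2.700 × 3959 ≈ 10691 mi, so the target fraction is f = 2200/10691 ≈ 0.206.
Interpolate at f ≈ 0.206 with slerp weights a = sin((1−f)δ)/sin δ ≈ 1.967, b = sin(fδ)/sin δ ≈ 1.236.
p = a·p₁ + b·p₂ ≈ (-0.960, 0.259, -0.109); φ = arcsin(p_z) ≈ -6.27°, λ = atan2(p_y, p_x) ≈ 164.91°.

≈ lat 6.3°S, lon 164.9°E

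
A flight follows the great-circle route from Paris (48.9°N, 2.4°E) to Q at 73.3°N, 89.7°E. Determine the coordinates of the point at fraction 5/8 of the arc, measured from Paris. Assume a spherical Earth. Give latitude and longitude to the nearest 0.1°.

≈ 70.4°N, 36.9°E

Convert each endpoint to a unit vector on the sphere (x = cos φ cos λ, y = cos φ sin λ, z = sin φ).
The central angle between the endpoints is δ = arccos(p₁·p₂) ≈ 0.751 rad (43.1°).
Interpolate at f = 5/8 with slerp weights a = sin((1−f)δ)/sin δ ≈ 0.407, b = sin(fδ)/sin δ ≈ 0.663.
p = a·p₁ + b·p₂ ≈ (0.269, 0.202, 0.942); φ = arcsin(p_z) ≈ 70.38°, λ = atan2(p_y, p_x) ≈ 36.91°.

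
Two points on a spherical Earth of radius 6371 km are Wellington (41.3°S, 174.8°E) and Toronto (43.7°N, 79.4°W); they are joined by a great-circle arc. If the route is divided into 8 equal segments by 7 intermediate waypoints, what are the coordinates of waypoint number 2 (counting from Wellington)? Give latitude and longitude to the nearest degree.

≈ 22°S, 156°W

Convert each endpoint to a unit vector on the sphere (x = cos φ cos λ, y = cos φ sin λ, z = sin φ).
The central angle between the endpoints is δ = arccos(p₁·p₂) ≈ 2.219 rad (127.1°).
Interpolate at f = 2/8 with slerp weights a = sin((1−f)δ)/sin δ ≈ 1.249, b = sin(fδ)/sin δ ≈ 0.661.
p = a·p₁ + b·p₂ ≈ (-0.847, -0.385, -0.368); φ = arcsin(p_z) ≈ -21.58°, λ = atan2(p_y, p_x) ≈ -155.57°.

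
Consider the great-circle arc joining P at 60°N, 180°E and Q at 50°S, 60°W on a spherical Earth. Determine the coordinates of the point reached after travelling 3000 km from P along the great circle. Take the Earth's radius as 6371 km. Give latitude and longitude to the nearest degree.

≈ 47°N, 139°W

Convert each endpoint to a unit vector on the sphere (x = cos φ cos λ, y = cos φ sin λ, z = sin φ).
The central angle between the endpoints is δ = arccos(p₁·p₂) ≈ 2.539 rad (145.5°). The total great-circle distance is δ·R ≈ 2.539 × 6371 ≈ 16179 km, so the target fraction is f = 3000/16179 ≈ 0.185.
Interpolate at f ≈ 0.185 with slerp weights a = sin((1−f)δ)/sin δ ≈ 1.551, b = sin(fδ)/sin δ ≈ 0.801.
p = a·p₁ + b·p₂ ≈ (-0.518, -0.446, 0.730); φ = arcsin(p_z) ≈ 46.87°, λ = atan2(p_y, p_x) ≈ -139.29°.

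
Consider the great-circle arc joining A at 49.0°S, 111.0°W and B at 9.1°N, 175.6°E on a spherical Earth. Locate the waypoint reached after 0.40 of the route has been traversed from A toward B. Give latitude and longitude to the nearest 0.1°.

≈ 30.3°S, 149.5°W

The haversine formula gives a central angle δ ≈ 1.505 rad (86.2°) between the endpoints.
Interpolate at f = 0.40 with slerp weights a = sin((1−f)δ)/sin δ ≈ 0.787, b = sin(fδ)/sin δ ≈ 0.568.
p = a·p₁ + b·p₂ ≈ (-0.744, -0.439, -0.504); φ = arcsin(p_z) ≈ -30.27°, λ = atan2(p_y, p_x) ≈ -149.45°.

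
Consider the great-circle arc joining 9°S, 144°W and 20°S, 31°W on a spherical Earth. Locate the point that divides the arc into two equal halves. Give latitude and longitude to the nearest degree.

Convert each endpoint to a unit vector on the sphere (x = cos φ cos λ, y = cos φ sin λ, z = sin φ).
The central angle between the endpoints is δ = arccos(p₁·p₂) ≈ 1.885 rad (108.0°).
Interpolate at f = 1/2 with slerp weights a = sin((1−f)δ)/sin δ ≈ 0.851, b = sin(fδ)/sin δ ≈ 0.851.
p = a·p₁ + b·p₂ ≈ (0.005, -0.906, -0.424); φ = arcsin(p_z) ≈ -25.09°, λ = atan2(p_y, p_x) ≈ -89.65°.

≈ 25°S, 90°W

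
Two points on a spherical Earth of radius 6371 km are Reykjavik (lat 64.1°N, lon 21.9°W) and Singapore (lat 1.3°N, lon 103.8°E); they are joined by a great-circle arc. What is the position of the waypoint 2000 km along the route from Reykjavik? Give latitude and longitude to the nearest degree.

≈ lat 68°N, lon 23°E

Convert each endpoint to a unit vector on the sphere (x = cos φ cos λ, y = cos φ sin λ, z = sin φ).
The central angle between the endpoints is δ = arccos(p₁·p₂) ≈ 1.807 rad (103.6°). The total great-circle distance is δ·R ≈ 1.807 × 6371 ≈ 11515 km, so the target fraction is f = 2000/11515 ≈ 0.174.
Interpolate at f ≈ 0.174 with slerp weights a = sin((1−f)δ)/sin δ ≈ 1.026, b = sin(fδ)/sin δ ≈ 0.318.
p = a·p₁ + b·p₂ ≈ (0.340, 0.141, 0.930); φ = arcsin(p_z) ≈ 68.40°, λ = atan2(p_y, p_x) ≈ 22.57°.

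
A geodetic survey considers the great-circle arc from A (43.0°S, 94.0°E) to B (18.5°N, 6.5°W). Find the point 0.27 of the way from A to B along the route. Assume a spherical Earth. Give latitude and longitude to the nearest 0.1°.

≈ (33.2°S, 58.0°E)

The haversine formula gives a central angle δ ≈ 1.921 rad (110.0°) between the endpoints.
Interpolate at f = 0.27 with slerp weights a = sin((1−f)δ)/sin δ ≈ 1.049, b = sin(fδ)/sin δ ≈ 0.528.
p = a·p₁ + b·p₂ ≈ (0.444, 0.709, -0.548); φ = arcsin(p_z) ≈ -33.25°, λ = atan2(p_y, p_x) ≈ 57.97°.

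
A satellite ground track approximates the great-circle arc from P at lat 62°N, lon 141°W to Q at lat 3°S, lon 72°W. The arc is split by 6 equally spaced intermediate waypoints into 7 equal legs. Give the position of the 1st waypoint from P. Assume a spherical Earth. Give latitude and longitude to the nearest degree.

Convert each endpoint to a unit vector on the sphere (x = cos φ cos λ, y = cos φ sin λ, z = sin φ).
The central angle between the endpoints is δ = arccos(p₁·p₂) ≈ 1.449 rad (83.0°).
Interpolate at f = 1/7 with slerp weights a = sin((1−f)δ)/sin δ ≈ 0.953, b = sin(fδ)/sin δ ≈ 0.207.
p = a·p₁ + b·p₂ ≈ (-0.284, -0.478, 0.831); φ = arcsin(p_z) ≈ 56.20°, λ = atan2(p_y, p_x) ≈ -120.70°.

≈ lat 56°N, lon 121°W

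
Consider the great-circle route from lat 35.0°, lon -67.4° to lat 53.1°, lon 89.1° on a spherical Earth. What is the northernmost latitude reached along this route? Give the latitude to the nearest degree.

≈ 79°

The great circle lies in the plane with unit normal n̂ = (p₁ × p₂)/|p₁ × p₂|.
Here n̂_z ≈ +0.196; the vertex latitude is φ_max = arccos|n̂_z| ≈ 78.7°.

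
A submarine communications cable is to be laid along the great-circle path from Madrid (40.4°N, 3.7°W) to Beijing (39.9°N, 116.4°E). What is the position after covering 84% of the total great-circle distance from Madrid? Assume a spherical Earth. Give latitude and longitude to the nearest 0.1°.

Write both endpoints as unit vectors p₁, p₂ with components (cos φ cos λ, cos φ sin λ, sin φ).
The central angle between the endpoints is δ = arccos(p₁·p₂) ≈ 1.448 rad (82.9°).
Interpolate at f = 0.84 with slerp weights a = sin((1−f)δ)/sin δ ≈ 0.231, b = sin(fδ)/sin δ ≈ 0.945.
p = a·p₁ + b·p₂ ≈ (-0.147, 0.638, 0.756); φ = arcsin(p_z) ≈ 49.12°, λ = atan2(p_y, p_x) ≈ 102.94°.

≈ 49.1°N, 102.9°E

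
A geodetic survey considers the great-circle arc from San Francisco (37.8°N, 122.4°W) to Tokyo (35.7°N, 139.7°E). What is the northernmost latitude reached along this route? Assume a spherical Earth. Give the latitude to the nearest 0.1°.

The great circle lies in the plane with unit normal n̂ = (p₁ × p₂)/|p₁ × p₂|.
Here n̂_z ≈ -0.660; the vertex latitude is φ_max = arccos|n̂_z| ≈ 48.7°.
Check via Clairaut: cos φ_max = |cos φ₁| · sin C = cos(37.8°)·sin(56.6°) ≈ 0.660, again giving ≈ 48.7°.

≈ 48.7°N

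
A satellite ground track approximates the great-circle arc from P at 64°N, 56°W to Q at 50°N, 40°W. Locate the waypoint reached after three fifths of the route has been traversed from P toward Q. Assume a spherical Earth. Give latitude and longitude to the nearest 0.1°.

The haversine formula gives a central angle δ ≈ 0.286 rad (16.4°) between the endpoints.
Interpolate at f = 3/5 with slerp weights a = sin((1−f)δ)/sin δ ≈ 0.405, b = sin(fδ)/sin δ ≈ 0.605.
p = a·p₁ + b·p₂ ≈ (0.397, -0.397, 0.827); φ = arcsin(p_z) ≈ 55.83°, λ = atan2(p_y, p_x) ≈ -44.99°.

≈ 55.8°N, 45.0°W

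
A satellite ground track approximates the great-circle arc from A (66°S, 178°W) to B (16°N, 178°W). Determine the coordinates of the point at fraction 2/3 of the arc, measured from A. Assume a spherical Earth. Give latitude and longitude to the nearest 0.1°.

≈ (11.3°S, 178.0°W)

Write both endpoints as unit vectors p₁, p₂ with components (cos φ cos λ, cos φ sin λ, sin φ).
The central angle between the endpoints is δ = arccos(p₁·p₂) ≈ 1.431 rad (82.0°).
Interpolate at f = 2/3 with slerp weights a = sin((1−f)δ)/sin δ ≈ 0.464, b = sin(fδ)/sin δ ≈ 0.824.
p = a·p₁ + b·p₂ ≈ (-0.980, -0.034, -0.197); φ = arcsin(p_z) ≈ -11.33°, λ = atan2(p_y, p_x) ≈ -178.00°.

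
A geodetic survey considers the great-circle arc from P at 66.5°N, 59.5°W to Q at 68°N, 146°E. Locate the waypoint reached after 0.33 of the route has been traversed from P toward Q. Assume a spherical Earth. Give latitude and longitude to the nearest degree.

Convert each endpoint to a unit vector on the sphere (x = cos φ cos λ, y = cos φ sin λ, z = sin φ).
The central angle between the endpoints is δ = arccos(p₁·p₂) ≈ 0.774 rad (44.3°).
Interpolate at f = 0.33 with slerp weights a = sin((1−f)δ)/sin δ ≈ 0.709, b = sin(fδ)/sin δ ≈ 0.361.
p = a·p₁ + b·p₂ ≈ (0.031, -0.168, 0.985); φ = arcsin(p_z) ≈ 80.17°, λ = atan2(p_y, p_x) ≈ -79.45°.

≈ 80°N, 79°W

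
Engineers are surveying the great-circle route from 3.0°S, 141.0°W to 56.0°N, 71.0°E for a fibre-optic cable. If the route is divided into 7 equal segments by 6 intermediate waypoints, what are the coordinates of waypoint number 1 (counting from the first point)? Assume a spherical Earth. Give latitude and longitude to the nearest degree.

≈ 13°N, 147°W

The haversine formula gives a central angle δ ≈ 2.114 rad (121.1°) between the endpoints.
Interpolate at f = 1/7 with slerp weights a = sin((1−f)δ)/sin δ ≈ 1.134, b = sin(fδ)/sin δ ≈ 0.347.
p = a·p₁ + b·p₂ ≈ (-0.817, -0.529, 0.229); φ = arcsin(p_z) ≈ 13.22°, λ = atan2(p_y, p_x) ≈ -147.07°.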